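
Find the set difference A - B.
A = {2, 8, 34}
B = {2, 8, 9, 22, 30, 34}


Set A = {2, 8, 34}
Set B = {2, 8, 9, 22, 30, 34}
A \ B includes elements in A that are not in B.
Check each element of A:
2 (in B, remove), 8 (in B, remove), 34 (in B, remove)
A \ B = {}

{}


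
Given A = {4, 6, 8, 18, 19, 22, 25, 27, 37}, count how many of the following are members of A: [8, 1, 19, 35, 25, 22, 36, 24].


Set A = {4, 6, 8, 18, 19, 22, 25, 27, 37}
Candidates: [8, 1, 19, 35, 25, 22, 36, 24]
Check each candidate:
8 ∈ A, 1 ∉ A, 19 ∈ A, 35 ∉ A, 25 ∈ A, 22 ∈ A, 36 ∉ A, 24 ∉ A
Count of candidates in A: 4

4


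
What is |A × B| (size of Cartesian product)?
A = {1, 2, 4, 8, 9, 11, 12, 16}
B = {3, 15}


Set A = {1, 2, 4, 8, 9, 11, 12, 16} has 8 elements.
Set B = {3, 15} has 2 elements.
|A × B| = |A| × |B| = 8 × 2 = 16

16


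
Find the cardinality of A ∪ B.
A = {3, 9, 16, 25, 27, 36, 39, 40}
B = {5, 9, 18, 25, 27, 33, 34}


Set A = {3, 9, 16, 25, 27, 36, 39, 40}, |A| = 8
Set B = {5, 9, 18, 25, 27, 33, 34}, |B| = 7
A ∩ B = {9, 25, 27}, |A ∩ B| = 3
|A ∪ B| = |A| + |B| - |A ∩ B| = 8 + 7 - 3 = 12

12


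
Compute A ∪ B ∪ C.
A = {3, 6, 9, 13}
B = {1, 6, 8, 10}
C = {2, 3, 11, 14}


Set A = {3, 6, 9, 13}
Set B = {1, 6, 8, 10}
Set C = {2, 3, 11, 14}
First, A ∪ B = {1, 3, 6, 8, 9, 10, 13}
Then, (A ∪ B) ∪ C = {1, 2, 3, 6, 8, 9, 10, 11, 13, 14}

{1, 2, 3, 6, 8, 9, 10, 11, 13, 14}


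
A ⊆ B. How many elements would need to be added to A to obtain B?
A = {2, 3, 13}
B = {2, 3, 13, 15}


Set A = {2, 3, 13}, |A| = 3
Set B = {2, 3, 13, 15}, |B| = 4
Since A ⊆ B: B \ A = {15}
|B| - |A| = 4 - 3 = 1

1


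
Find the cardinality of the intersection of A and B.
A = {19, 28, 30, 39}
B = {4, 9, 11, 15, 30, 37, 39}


Set A = {19, 28, 30, 39}
Set B = {4, 9, 11, 15, 30, 37, 39}
A ∩ B = {30, 39}
|A ∩ B| = 2

2


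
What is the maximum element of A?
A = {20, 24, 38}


Set A = {20, 24, 38}
Elements in ascending order: 20, 24, 38
The largest element is 38.

38


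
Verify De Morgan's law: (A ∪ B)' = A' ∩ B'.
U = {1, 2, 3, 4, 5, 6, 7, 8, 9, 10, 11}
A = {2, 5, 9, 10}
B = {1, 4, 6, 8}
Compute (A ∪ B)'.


U = {1, 2, 3, 4, 5, 6, 7, 8, 9, 10, 11}
A = {2, 5, 9, 10}, B = {1, 4, 6, 8}
A ∪ B = {1, 2, 4, 5, 6, 8, 9, 10}
(A ∪ B)' = U \ (A ∪ B) = {3, 7, 11}
Verification via A' ∩ B': A' = {1, 3, 4, 6, 7, 8, 11}, B' = {2, 3, 5, 7, 9, 10, 11}
A' ∩ B' = {3, 7, 11} ✓

{3, 7, 11}


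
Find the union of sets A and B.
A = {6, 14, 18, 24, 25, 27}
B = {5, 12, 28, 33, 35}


Set A = {6, 14, 18, 24, 25, 27}
Set B = {5, 12, 28, 33, 35}
A ∪ B includes all elements in either set.
Elements from A: {6, 14, 18, 24, 25, 27}
Elements from B not already included: {5, 12, 28, 33, 35}
A ∪ B = {5, 6, 12, 14, 18, 24, 25, 27, 28, 33, 35}

{5, 6, 12, 14, 18, 24, 25, 27, 28, 33, 35}


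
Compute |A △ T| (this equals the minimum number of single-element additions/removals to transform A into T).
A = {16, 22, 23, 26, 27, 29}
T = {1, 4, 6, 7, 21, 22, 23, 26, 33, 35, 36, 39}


Set A = {16, 22, 23, 26, 27, 29}
Set T = {1, 4, 6, 7, 21, 22, 23, 26, 33, 35, 36, 39}
Elements to remove from A (in A, not in T): {16, 27, 29} → 3 removals
Elements to add to A (in T, not in A): {1, 4, 6, 7, 21, 33, 35, 36, 39} → 9 additions
Total edits = 3 + 9 = 12

12


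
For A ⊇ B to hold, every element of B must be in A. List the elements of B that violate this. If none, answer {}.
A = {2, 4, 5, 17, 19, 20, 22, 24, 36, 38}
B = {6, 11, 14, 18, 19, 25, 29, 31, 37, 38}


Set A = {2, 4, 5, 17, 19, 20, 22, 24, 36, 38}
Set B = {6, 11, 14, 18, 19, 25, 29, 31, 37, 38}
Check each element of B against A:
6 ∉ A (include), 11 ∉ A (include), 14 ∉ A (include), 18 ∉ A (include), 19 ∈ A, 25 ∉ A (include), 29 ∉ A (include), 31 ∉ A (include), 37 ∉ A (include), 38 ∈ A
Elements of B not in A: {6, 11, 14, 18, 25, 29, 31, 37}

{6, 11, 14, 18, 25, 29, 31, 37}


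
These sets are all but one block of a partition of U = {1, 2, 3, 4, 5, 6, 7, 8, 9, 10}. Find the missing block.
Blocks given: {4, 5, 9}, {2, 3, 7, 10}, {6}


U = {1, 2, 3, 4, 5, 6, 7, 8, 9, 10}
Shown blocks: {4, 5, 9}, {2, 3, 7, 10}, {6}
A partition's blocks are pairwise disjoint and cover U, so the missing block = U \ (union of shown blocks).
Union of shown blocks: {2, 3, 4, 5, 6, 7, 9, 10}
Missing block = U \ (union) = {1, 8}

{1, 8}


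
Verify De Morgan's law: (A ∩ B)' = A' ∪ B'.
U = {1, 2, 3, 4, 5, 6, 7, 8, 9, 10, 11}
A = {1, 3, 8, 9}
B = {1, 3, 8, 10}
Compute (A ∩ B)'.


U = {1, 2, 3, 4, 5, 6, 7, 8, 9, 10, 11}
A = {1, 3, 8, 9}, B = {1, 3, 8, 10}
A ∩ B = {1, 3, 8}
(A ∩ B)' = U \ (A ∩ B) = {2, 4, 5, 6, 7, 9, 10, 11}
Verification via A' ∪ B': A' = {2, 4, 5, 6, 7, 10, 11}, B' = {2, 4, 5, 6, 7, 9, 11}
A' ∪ B' = {2, 4, 5, 6, 7, 9, 10, 11} ✓

{2, 4, 5, 6, 7, 9, 10, 11}


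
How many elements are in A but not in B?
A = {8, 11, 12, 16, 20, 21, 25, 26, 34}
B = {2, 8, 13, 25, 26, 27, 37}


Set A = {8, 11, 12, 16, 20, 21, 25, 26, 34}
Set B = {2, 8, 13, 25, 26, 27, 37}
A \ B = {11, 12, 16, 20, 21, 34}
|A \ B| = 6

6


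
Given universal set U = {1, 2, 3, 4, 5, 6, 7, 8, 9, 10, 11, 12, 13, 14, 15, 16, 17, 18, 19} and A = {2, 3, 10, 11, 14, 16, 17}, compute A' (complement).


Universal set U = {1, 2, 3, 4, 5, 6, 7, 8, 9, 10, 11, 12, 13, 14, 15, 16, 17, 18, 19}
Set A = {2, 3, 10, 11, 14, 16, 17}
A' = U \ A = elements in U but not in A
Checking each element of U:
1 (not in A, include), 2 (in A, exclude), 3 (in A, exclude), 4 (not in A, include), 5 (not in A, include), 6 (not in A, include), 7 (not in A, include), 8 (not in A, include), 9 (not in A, include), 10 (in A, exclude), 11 (in A, exclude), 12 (not in A, include), 13 (not in A, include), 14 (in A, exclude), 15 (not in A, include), 16 (in A, exclude), 17 (in A, exclude), 18 (not in A, include), 19 (not in A, include)
A' = {1, 4, 5, 6, 7, 8, 9, 12, 13, 15, 18, 19}

{1, 4, 5, 6, 7, 8, 9, 12, 13, 15, 18, 19}


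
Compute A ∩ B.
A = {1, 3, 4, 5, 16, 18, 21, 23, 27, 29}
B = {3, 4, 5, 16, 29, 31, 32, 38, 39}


Set A = {1, 3, 4, 5, 16, 18, 21, 23, 27, 29}
Set B = {3, 4, 5, 16, 29, 31, 32, 38, 39}
A ∩ B includes only elements in both sets.
Check each element of A against B:
1 ✗, 3 ✓, 4 ✓, 5 ✓, 16 ✓, 18 ✗, 21 ✗, 23 ✗, 27 ✗, 29 ✓
A ∩ B = {3, 4, 5, 16, 29}

{3, 4, 5, 16, 29}


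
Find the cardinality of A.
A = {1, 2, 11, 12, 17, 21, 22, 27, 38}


Set A = {1, 2, 11, 12, 17, 21, 22, 27, 38}
Listing elements: 1, 2, 11, 12, 17, 21, 22, 27, 38
Counting: 9 elements
|A| = 9

9


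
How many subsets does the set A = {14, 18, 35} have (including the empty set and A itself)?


Set A = {14, 18, 35}
|A| = 3
The power set P(A) contains all subsets of A.
|P(A)| = 2^|A| = 2^3 = 8

8


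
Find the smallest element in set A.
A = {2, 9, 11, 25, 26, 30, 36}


Set A = {2, 9, 11, 25, 26, 30, 36}
Elements in ascending order: 2, 9, 11, 25, 26, 30, 36
The smallest element is 2.

2


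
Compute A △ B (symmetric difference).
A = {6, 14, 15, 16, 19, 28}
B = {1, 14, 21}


Set A = {6, 14, 15, 16, 19, 28}
Set B = {1, 14, 21}
A △ B = (A \ B) ∪ (B \ A)
Elements in A but not B: {6, 15, 16, 19, 28}
Elements in B but not A: {1, 21}
A △ B = {1, 6, 15, 16, 19, 21, 28}

{1, 6, 15, 16, 19, 21, 28}


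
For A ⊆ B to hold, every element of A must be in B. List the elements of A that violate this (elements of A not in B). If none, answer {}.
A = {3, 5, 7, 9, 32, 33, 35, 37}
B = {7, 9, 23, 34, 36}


Set A = {3, 5, 7, 9, 32, 33, 35, 37}
Set B = {7, 9, 23, 34, 36}
Check each element of A against B:
3 ∉ B (include), 5 ∉ B (include), 7 ∈ B, 9 ∈ B, 32 ∉ B (include), 33 ∉ B (include), 35 ∉ B (include), 37 ∉ B (include)
Elements of A not in B: {3, 5, 32, 33, 35, 37}

{3, 5, 32, 33, 35, 37}


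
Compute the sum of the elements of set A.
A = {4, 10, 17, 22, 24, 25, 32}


Set A = {4, 10, 17, 22, 24, 25, 32}
Sum = 4 + 10 + 17 + 22 + 24 + 25 + 32 = 134

134


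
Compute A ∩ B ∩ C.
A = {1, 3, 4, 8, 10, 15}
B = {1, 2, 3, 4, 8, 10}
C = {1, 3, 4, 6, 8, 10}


Set A = {1, 3, 4, 8, 10, 15}
Set B = {1, 2, 3, 4, 8, 10}
Set C = {1, 3, 4, 6, 8, 10}
First, A ∩ B = {1, 3, 4, 8, 10}
Then, (A ∩ B) ∩ C = {1, 3, 4, 8, 10}

{1, 3, 4, 8, 10}


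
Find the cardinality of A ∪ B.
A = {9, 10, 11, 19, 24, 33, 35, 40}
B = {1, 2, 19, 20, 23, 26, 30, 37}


Set A = {9, 10, 11, 19, 24, 33, 35, 40}, |A| = 8
Set B = {1, 2, 19, 20, 23, 26, 30, 37}, |B| = 8
A ∩ B = {19}, |A ∩ B| = 1
|A ∪ B| = |A| + |B| - |A ∩ B| = 8 + 8 - 1 = 15

15


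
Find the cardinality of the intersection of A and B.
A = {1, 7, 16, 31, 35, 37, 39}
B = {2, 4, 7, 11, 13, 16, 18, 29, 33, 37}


Set A = {1, 7, 16, 31, 35, 37, 39}
Set B = {2, 4, 7, 11, 13, 16, 18, 29, 33, 37}
A ∩ B = {7, 16, 37}
|A ∩ B| = 3

3


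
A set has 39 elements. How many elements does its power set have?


The set has 39 elements.
The power set contains all possible subsets.
|P(A)| = 2^|A| = 2^39 = 549755813888

549755813888


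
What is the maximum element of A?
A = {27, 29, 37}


Set A = {27, 29, 37}
Elements in ascending order: 27, 29, 37
The largest element is 37.

37


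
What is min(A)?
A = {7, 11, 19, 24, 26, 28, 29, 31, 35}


Set A = {7, 11, 19, 24, 26, 28, 29, 31, 35}
Elements in ascending order: 7, 11, 19, 24, 26, 28, 29, 31, 35
The smallest element is 7.

7


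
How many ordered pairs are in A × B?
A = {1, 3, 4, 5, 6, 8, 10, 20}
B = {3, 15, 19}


Set A = {1, 3, 4, 5, 6, 8, 10, 20} has 8 elements.
Set B = {3, 15, 19} has 3 elements.
|A × B| = |A| × |B| = 8 × 3 = 24

24


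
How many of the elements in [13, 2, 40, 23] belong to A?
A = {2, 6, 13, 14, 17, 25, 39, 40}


Set A = {2, 6, 13, 14, 17, 25, 39, 40}
Candidates: [13, 2, 40, 23]
Check each candidate:
13 ∈ A, 2 ∈ A, 40 ∈ A, 23 ∉ A
Count of candidates in A: 3

3


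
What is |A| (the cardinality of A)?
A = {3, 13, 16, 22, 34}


Set A = {3, 13, 16, 22, 34}
Listing elements: 3, 13, 16, 22, 34
Counting: 5 elements
|A| = 5

5


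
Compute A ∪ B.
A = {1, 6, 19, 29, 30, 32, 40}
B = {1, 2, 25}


Set A = {1, 6, 19, 29, 30, 32, 40}
Set B = {1, 2, 25}
A ∪ B includes all elements in either set.
Elements from A: {1, 6, 19, 29, 30, 32, 40}
Elements from B not already included: {2, 25}
A ∪ B = {1, 2, 6, 19, 25, 29, 30, 32, 40}

{1, 2, 6, 19, 25, 29, 30, 32, 40}


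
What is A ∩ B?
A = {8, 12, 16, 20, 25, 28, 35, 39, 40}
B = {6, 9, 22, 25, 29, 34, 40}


Set A = {8, 12, 16, 20, 25, 28, 35, 39, 40}
Set B = {6, 9, 22, 25, 29, 34, 40}
A ∩ B includes only elements in both sets.
Check each element of A against B:
8 ✗, 12 ✗, 16 ✗, 20 ✗, 25 ✓, 28 ✗, 35 ✗, 39 ✗, 40 ✓
A ∩ B = {25, 40}

{25, 40}


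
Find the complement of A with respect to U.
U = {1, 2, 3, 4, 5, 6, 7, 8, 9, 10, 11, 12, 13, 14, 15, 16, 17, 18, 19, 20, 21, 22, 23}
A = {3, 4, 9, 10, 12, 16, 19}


Universal set U = {1, 2, 3, 4, 5, 6, 7, 8, 9, 10, 11, 12, 13, 14, 15, 16, 17, 18, 19, 20, 21, 22, 23}
Set A = {3, 4, 9, 10, 12, 16, 19}
A' = U \ A = elements in U but not in A
Checking each element of U:
1 (not in A, include), 2 (not in A, include), 3 (in A, exclude), 4 (in A, exclude), 5 (not in A, include), 6 (not in A, include), 7 (not in A, include), 8 (not in A, include), 9 (in A, exclude), 10 (in A, exclude), 11 (not in A, include), 12 (in A, exclude), 13 (not in A, include), 14 (not in A, include), 15 (not in A, include), 16 (in A, exclude), 17 (not in A, include), 18 (not in A, include), 19 (in A, exclude), 20 (not in A, include), 21 (not in A, include), 22 (not in A, include), 23 (not in A, include)
A' = {1, 2, 5, 6, 7, 8, 11, 13, 14, 15, 17, 18, 20, 21, 22, 23}

{1, 2, 5, 6, 7, 8, 11, 13, 14, 15, 17, 18, 20, 21, 22, 23}


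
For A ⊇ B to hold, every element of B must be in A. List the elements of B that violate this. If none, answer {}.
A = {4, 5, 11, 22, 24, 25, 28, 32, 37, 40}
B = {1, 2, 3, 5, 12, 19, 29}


Set A = {4, 5, 11, 22, 24, 25, 28, 32, 37, 40}
Set B = {1, 2, 3, 5, 12, 19, 29}
Check each element of B against A:
1 ∉ A (include), 2 ∉ A (include), 3 ∉ A (include), 5 ∈ A, 12 ∉ A (include), 19 ∉ A (include), 29 ∉ A (include)
Elements of B not in A: {1, 2, 3, 12, 19, 29}

{1, 2, 3, 12, 19, 29}


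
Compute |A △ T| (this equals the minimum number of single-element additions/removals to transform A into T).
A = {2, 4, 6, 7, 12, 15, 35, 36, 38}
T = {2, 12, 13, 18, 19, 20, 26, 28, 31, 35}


Set A = {2, 4, 6, 7, 12, 15, 35, 36, 38}
Set T = {2, 12, 13, 18, 19, 20, 26, 28, 31, 35}
Elements to remove from A (in A, not in T): {4, 6, 7, 15, 36, 38} → 6 removals
Elements to add to A (in T, not in A): {13, 18, 19, 20, 26, 28, 31} → 7 additions
Total edits = 6 + 7 = 13

13


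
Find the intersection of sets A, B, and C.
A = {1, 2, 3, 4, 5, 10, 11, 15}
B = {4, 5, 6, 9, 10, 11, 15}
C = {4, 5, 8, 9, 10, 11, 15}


Set A = {1, 2, 3, 4, 5, 10, 11, 15}
Set B = {4, 5, 6, 9, 10, 11, 15}
Set C = {4, 5, 8, 9, 10, 11, 15}
First, A ∩ B = {4, 5, 10, 11, 15}
Then, (A ∩ B) ∩ C = {4, 5, 10, 11, 15}

{4, 5, 10, 11, 15}


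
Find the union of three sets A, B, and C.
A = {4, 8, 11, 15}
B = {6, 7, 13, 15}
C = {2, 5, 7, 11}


Set A = {4, 8, 11, 15}
Set B = {6, 7, 13, 15}
Set C = {2, 5, 7, 11}
First, A ∪ B = {4, 6, 7, 8, 11, 13, 15}
Then, (A ∪ B) ∪ C = {2, 4, 5, 6, 7, 8, 11, 13, 15}

{2, 4, 5, 6, 7, 8, 11, 13, 15}


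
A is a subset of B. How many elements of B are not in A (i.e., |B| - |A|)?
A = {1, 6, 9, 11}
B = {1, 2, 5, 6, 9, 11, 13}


Set A = {1, 6, 9, 11}, |A| = 4
Set B = {1, 2, 5, 6, 9, 11, 13}, |B| = 7
Since A ⊆ B: B \ A = {2, 5, 13}
|B| - |A| = 7 - 4 = 3

3


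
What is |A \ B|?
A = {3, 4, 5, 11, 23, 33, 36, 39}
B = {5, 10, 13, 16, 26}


Set A = {3, 4, 5, 11, 23, 33, 36, 39}
Set B = {5, 10, 13, 16, 26}
A \ B = {3, 4, 11, 23, 33, 36, 39}
|A \ B| = 7

7


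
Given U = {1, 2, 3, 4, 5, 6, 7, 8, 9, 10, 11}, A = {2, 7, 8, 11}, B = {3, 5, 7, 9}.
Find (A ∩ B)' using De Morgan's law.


U = {1, 2, 3, 4, 5, 6, 7, 8, 9, 10, 11}
A = {2, 7, 8, 11}, B = {3, 5, 7, 9}
A ∩ B = {7}
(A ∩ B)' = U \ (A ∩ B) = {1, 2, 3, 4, 5, 6, 8, 9, 10, 11}
Verification via A' ∪ B': A' = {1, 3, 4, 5, 6, 9, 10}, B' = {1, 2, 4, 6, 8, 10, 11}
A' ∪ B' = {1, 2, 3, 4, 5, 6, 8, 9, 10, 11} ✓

{1, 2, 3, 4, 5, 6, 8, 9, 10, 11}


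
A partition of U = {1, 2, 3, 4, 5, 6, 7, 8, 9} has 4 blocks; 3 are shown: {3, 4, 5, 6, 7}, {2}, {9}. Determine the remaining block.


U = {1, 2, 3, 4, 5, 6, 7, 8, 9}
Shown blocks: {3, 4, 5, 6, 7}, {2}, {9}
A partition's blocks are pairwise disjoint and cover U, so the missing block = U \ (union of shown blocks).
Union of shown blocks: {2, 3, 4, 5, 6, 7, 9}
Missing block = U \ (union) = {1, 8}

{1, 8}


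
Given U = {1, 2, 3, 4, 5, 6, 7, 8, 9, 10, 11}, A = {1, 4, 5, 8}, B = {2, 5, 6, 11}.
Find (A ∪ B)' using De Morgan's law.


U = {1, 2, 3, 4, 5, 6, 7, 8, 9, 10, 11}
A = {1, 4, 5, 8}, B = {2, 5, 6, 11}
A ∪ B = {1, 2, 4, 5, 6, 8, 11}
(A ∪ B)' = U \ (A ∪ B) = {3, 7, 9, 10}
Verification via A' ∩ B': A' = {2, 3, 6, 7, 9, 10, 11}, B' = {1, 3, 4, 7, 8, 9, 10}
A' ∩ B' = {3, 7, 9, 10} ✓

{3, 7, 9, 10}


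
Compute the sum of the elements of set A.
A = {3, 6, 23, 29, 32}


Set A = {3, 6, 23, 29, 32}
Sum = 3 + 6 + 23 + 29 + 32 = 93

93


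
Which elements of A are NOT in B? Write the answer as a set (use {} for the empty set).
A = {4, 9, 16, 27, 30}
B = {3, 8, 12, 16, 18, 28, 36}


Set A = {4, 9, 16, 27, 30}
Set B = {3, 8, 12, 16, 18, 28, 36}
Check each element of A against B:
4 ∉ B (include), 9 ∉ B (include), 16 ∈ B, 27 ∉ B (include), 30 ∉ B (include)
Elements of A not in B: {4, 9, 27, 30}

{4, 9, 27, 30}


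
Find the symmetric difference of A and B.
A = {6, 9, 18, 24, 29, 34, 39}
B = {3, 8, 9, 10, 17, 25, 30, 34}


Set A = {6, 9, 18, 24, 29, 34, 39}
Set B = {3, 8, 9, 10, 17, 25, 30, 34}
A △ B = (A \ B) ∪ (B \ A)
Elements in A but not B: {6, 18, 24, 29, 39}
Elements in B but not A: {3, 8, 10, 17, 25, 30}
A △ B = {3, 6, 8, 10, 17, 18, 24, 25, 29, 30, 39}

{3, 6, 8, 10, 17, 18, 24, 25, 29, 30, 39}


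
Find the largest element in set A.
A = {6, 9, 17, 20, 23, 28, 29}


Set A = {6, 9, 17, 20, 23, 28, 29}
Elements in ascending order: 6, 9, 17, 20, 23, 28, 29
The largest element is 29.

29


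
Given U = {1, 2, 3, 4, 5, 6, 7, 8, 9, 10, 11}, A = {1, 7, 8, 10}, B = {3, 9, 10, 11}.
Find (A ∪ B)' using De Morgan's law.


U = {1, 2, 3, 4, 5, 6, 7, 8, 9, 10, 11}
A = {1, 7, 8, 10}, B = {3, 9, 10, 11}
A ∪ B = {1, 3, 7, 8, 9, 10, 11}
(A ∪ B)' = U \ (A ∪ B) = {2, 4, 5, 6}
Verification via A' ∩ B': A' = {2, 3, 4, 5, 6, 9, 11}, B' = {1, 2, 4, 5, 6, 7, 8}
A' ∩ B' = {2, 4, 5, 6} ✓

{2, 4, 5, 6}


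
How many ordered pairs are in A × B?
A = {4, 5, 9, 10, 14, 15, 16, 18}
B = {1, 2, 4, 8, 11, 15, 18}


Set A = {4, 5, 9, 10, 14, 15, 16, 18} has 8 elements.
Set B = {1, 2, 4, 8, 11, 15, 18} has 7 elements.
|A × B| = |A| × |B| = 8 × 7 = 56

56


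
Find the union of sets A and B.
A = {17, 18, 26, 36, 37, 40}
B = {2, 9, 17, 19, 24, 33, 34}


Set A = {17, 18, 26, 36, 37, 40}
Set B = {2, 9, 17, 19, 24, 33, 34}
A ∪ B includes all elements in either set.
Elements from A: {17, 18, 26, 36, 37, 40}
Elements from B not already included: {2, 9, 19, 24, 33, 34}
A ∪ B = {2, 9, 17, 18, 19, 24, 26, 33, 34, 36, 37, 40}

{2, 9, 17, 18, 19, 24, 26, 33, 34, 36, 37, 40}


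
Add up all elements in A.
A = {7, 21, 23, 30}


Set A = {7, 21, 23, 30}
Sum = 7 + 21 + 23 + 30 = 81

81


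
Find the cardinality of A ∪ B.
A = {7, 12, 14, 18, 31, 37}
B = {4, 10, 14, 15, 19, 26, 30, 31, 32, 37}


Set A = {7, 12, 14, 18, 31, 37}, |A| = 6
Set B = {4, 10, 14, 15, 19, 26, 30, 31, 32, 37}, |B| = 10
A ∩ B = {14, 31, 37}, |A ∩ B| = 3
|A ∪ B| = |A| + |B| - |A ∩ B| = 6 + 10 - 3 = 13

13


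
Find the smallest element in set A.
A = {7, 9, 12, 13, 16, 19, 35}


Set A = {7, 9, 12, 13, 16, 19, 35}
Elements in ascending order: 7, 9, 12, 13, 16, 19, 35
The smallest element is 7.

7


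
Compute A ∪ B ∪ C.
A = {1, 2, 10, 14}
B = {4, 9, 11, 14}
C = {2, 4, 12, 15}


Set A = {1, 2, 10, 14}
Set B = {4, 9, 11, 14}
Set C = {2, 4, 12, 15}
First, A ∪ B = {1, 2, 4, 9, 10, 11, 14}
Then, (A ∪ B) ∪ C = {1, 2, 4, 9, 10, 11, 12, 14, 15}

{1, 2, 4, 9, 10, 11, 12, 14, 15}


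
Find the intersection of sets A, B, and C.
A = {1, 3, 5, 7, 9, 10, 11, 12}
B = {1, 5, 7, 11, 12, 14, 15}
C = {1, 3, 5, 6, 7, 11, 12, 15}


Set A = {1, 3, 5, 7, 9, 10, 11, 12}
Set B = {1, 5, 7, 11, 12, 14, 15}
Set C = {1, 3, 5, 6, 7, 11, 12, 15}
First, A ∩ B = {1, 5, 7, 11, 12}
Then, (A ∩ B) ∩ C = {1, 5, 7, 11, 12}

{1, 5, 7, 11, 12}


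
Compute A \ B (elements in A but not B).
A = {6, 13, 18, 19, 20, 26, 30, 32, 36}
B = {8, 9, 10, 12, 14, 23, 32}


Set A = {6, 13, 18, 19, 20, 26, 30, 32, 36}
Set B = {8, 9, 10, 12, 14, 23, 32}
A \ B includes elements in A that are not in B.
Check each element of A:
6 (not in B, keep), 13 (not in B, keep), 18 (not in B, keep), 19 (not in B, keep), 20 (not in B, keep), 26 (not in B, keep), 30 (not in B, keep), 32 (in B, remove), 36 (not in B, keep)
A \ B = {6, 13, 18, 19, 20, 26, 30, 36}

{6, 13, 18, 19, 20, 26, 30, 36}


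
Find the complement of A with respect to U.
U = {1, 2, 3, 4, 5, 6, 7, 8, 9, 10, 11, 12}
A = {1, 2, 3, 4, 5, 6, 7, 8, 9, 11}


Universal set U = {1, 2, 3, 4, 5, 6, 7, 8, 9, 10, 11, 12}
Set A = {1, 2, 3, 4, 5, 6, 7, 8, 9, 11}
A' = U \ A = elements in U but not in A
Checking each element of U:
1 (in A, exclude), 2 (in A, exclude), 3 (in A, exclude), 4 (in A, exclude), 5 (in A, exclude), 6 (in A, exclude), 7 (in A, exclude), 8 (in A, exclude), 9 (in A, exclude), 10 (not in A, include), 11 (in A, exclude), 12 (not in A, include)
A' = {10, 12}

{10, 12}


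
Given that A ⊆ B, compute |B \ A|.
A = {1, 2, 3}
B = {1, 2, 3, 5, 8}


Set A = {1, 2, 3}, |A| = 3
Set B = {1, 2, 3, 5, 8}, |B| = 5
Since A ⊆ B: B \ A = {5, 8}
|B| - |A| = 5 - 3 = 2

2


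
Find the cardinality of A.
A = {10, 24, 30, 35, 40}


Set A = {10, 24, 30, 35, 40}
Listing elements: 10, 24, 30, 35, 40
Counting: 5 elements
|A| = 5

5


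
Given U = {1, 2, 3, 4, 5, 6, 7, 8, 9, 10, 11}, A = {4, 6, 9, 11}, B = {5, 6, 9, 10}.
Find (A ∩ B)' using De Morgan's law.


U = {1, 2, 3, 4, 5, 6, 7, 8, 9, 10, 11}
A = {4, 6, 9, 11}, B = {5, 6, 9, 10}
A ∩ B = {6, 9}
(A ∩ B)' = U \ (A ∩ B) = {1, 2, 3, 4, 5, 7, 8, 10, 11}
Verification via A' ∪ B': A' = {1, 2, 3, 5, 7, 8, 10}, B' = {1, 2, 3, 4, 7, 8, 11}
A' ∪ B' = {1, 2, 3, 4, 5, 7, 8, 10, 11} ✓

{1, 2, 3, 4, 5, 7, 8, 10, 11}


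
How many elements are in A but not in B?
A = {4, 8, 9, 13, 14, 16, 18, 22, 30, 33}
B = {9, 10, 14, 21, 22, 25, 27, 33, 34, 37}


Set A = {4, 8, 9, 13, 14, 16, 18, 22, 30, 33}
Set B = {9, 10, 14, 21, 22, 25, 27, 33, 34, 37}
A \ B = {4, 8, 13, 16, 18, 30}
|A \ B| = 6

6


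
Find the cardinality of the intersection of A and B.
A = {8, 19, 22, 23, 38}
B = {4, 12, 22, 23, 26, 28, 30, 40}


Set A = {8, 19, 22, 23, 38}
Set B = {4, 12, 22, 23, 26, 28, 30, 40}
A ∩ B = {22, 23}
|A ∩ B| = 2

2


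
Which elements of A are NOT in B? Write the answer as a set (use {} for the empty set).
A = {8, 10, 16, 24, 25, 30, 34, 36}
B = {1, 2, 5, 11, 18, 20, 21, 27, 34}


Set A = {8, 10, 16, 24, 25, 30, 34, 36}
Set B = {1, 2, 5, 11, 18, 20, 21, 27, 34}
Check each element of A against B:
8 ∉ B (include), 10 ∉ B (include), 16 ∉ B (include), 24 ∉ B (include), 25 ∉ B (include), 30 ∉ B (include), 34 ∈ B, 36 ∉ B (include)
Elements of A not in B: {8, 10, 16, 24, 25, 30, 36}

{8, 10, 16, 24, 25, 30, 36}


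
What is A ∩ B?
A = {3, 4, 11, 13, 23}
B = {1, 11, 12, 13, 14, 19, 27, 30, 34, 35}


Set A = {3, 4, 11, 13, 23}
Set B = {1, 11, 12, 13, 14, 19, 27, 30, 34, 35}
A ∩ B includes only elements in both sets.
Check each element of A against B:
3 ✗, 4 ✗, 11 ✓, 13 ✓, 23 ✗
A ∩ B = {11, 13}

{11, 13}


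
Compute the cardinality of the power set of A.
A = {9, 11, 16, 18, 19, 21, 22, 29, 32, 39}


Set A = {9, 11, 16, 18, 19, 21, 22, 29, 32, 39}
|A| = 10
The power set P(A) contains all subsets of A.
|P(A)| = 2^|A| = 2^10 = 1024

1024


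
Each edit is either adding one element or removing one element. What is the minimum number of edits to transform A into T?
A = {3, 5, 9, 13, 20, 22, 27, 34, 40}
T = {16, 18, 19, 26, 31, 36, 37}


Set A = {3, 5, 9, 13, 20, 22, 27, 34, 40}
Set T = {16, 18, 19, 26, 31, 36, 37}
Elements to remove from A (in A, not in T): {3, 5, 9, 13, 20, 22, 27, 34, 40} → 9 removals
Elements to add to A (in T, not in A): {16, 18, 19, 26, 31, 36, 37} → 7 additions
Total edits = 9 + 7 = 16

16


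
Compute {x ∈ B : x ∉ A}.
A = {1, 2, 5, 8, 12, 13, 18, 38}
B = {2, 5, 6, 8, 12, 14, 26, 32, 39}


Set A = {1, 2, 5, 8, 12, 13, 18, 38}
Set B = {2, 5, 6, 8, 12, 14, 26, 32, 39}
Check each element of B against A:
2 ∈ A, 5 ∈ A, 6 ∉ A (include), 8 ∈ A, 12 ∈ A, 14 ∉ A (include), 26 ∉ A (include), 32 ∉ A (include), 39 ∉ A (include)
Elements of B not in A: {6, 14, 26, 32, 39}

{6, 14, 26, 32, 39}


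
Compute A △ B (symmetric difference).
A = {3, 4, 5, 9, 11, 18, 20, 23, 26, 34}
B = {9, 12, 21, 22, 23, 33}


Set A = {3, 4, 5, 9, 11, 18, 20, 23, 26, 34}
Set B = {9, 12, 21, 22, 23, 33}
A △ B = (A \ B) ∪ (B \ A)
Elements in A but not B: {3, 4, 5, 11, 18, 20, 26, 34}
Elements in B but not A: {12, 21, 22, 33}
A △ B = {3, 4, 5, 11, 12, 18, 20, 21, 22, 26, 33, 34}

{3, 4, 5, 11, 12, 18, 20, 21, 22, 26, 33, 34}


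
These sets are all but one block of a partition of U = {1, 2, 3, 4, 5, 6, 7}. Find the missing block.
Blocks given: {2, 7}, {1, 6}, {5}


U = {1, 2, 3, 4, 5, 6, 7}
Shown blocks: {2, 7}, {1, 6}, {5}
A partition's blocks are pairwise disjoint and cover U, so the missing block = U \ (union of shown blocks).
Union of shown blocks: {1, 2, 5, 6, 7}
Missing block = U \ (union) = {3, 4}

{3, 4}


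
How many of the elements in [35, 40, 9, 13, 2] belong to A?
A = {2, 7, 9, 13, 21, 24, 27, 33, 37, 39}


Set A = {2, 7, 9, 13, 21, 24, 27, 33, 37, 39}
Candidates: [35, 40, 9, 13, 2]
Check each candidate:
35 ∉ A, 40 ∉ A, 9 ∈ A, 13 ∈ A, 2 ∈ A
Count of candidates in A: 3

3


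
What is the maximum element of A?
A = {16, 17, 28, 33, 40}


Set A = {16, 17, 28, 33, 40}
Elements in ascending order: 16, 17, 28, 33, 40
The largest element is 40.

40


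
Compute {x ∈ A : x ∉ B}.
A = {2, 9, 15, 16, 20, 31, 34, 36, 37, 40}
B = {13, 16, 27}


Set A = {2, 9, 15, 16, 20, 31, 34, 36, 37, 40}
Set B = {13, 16, 27}
Check each element of A against B:
2 ∉ B (include), 9 ∉ B (include), 15 ∉ B (include), 16 ∈ B, 20 ∉ B (include), 31 ∉ B (include), 34 ∉ B (include), 36 ∉ B (include), 37 ∉ B (include), 40 ∉ B (include)
Elements of A not in B: {2, 9, 15, 20, 31, 34, 36, 37, 40}

{2, 9, 15, 20, 31, 34, 36, 37, 40}


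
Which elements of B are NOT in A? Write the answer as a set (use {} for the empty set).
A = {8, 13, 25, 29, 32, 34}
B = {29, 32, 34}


Set A = {8, 13, 25, 29, 32, 34}
Set B = {29, 32, 34}
Check each element of B against A:
29 ∈ A, 32 ∈ A, 34 ∈ A
Elements of B not in A: {}

{}


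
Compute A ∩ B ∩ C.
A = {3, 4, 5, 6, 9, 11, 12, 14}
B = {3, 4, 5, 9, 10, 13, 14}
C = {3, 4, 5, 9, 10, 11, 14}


Set A = {3, 4, 5, 6, 9, 11, 12, 14}
Set B = {3, 4, 5, 9, 10, 13, 14}
Set C = {3, 4, 5, 9, 10, 11, 14}
First, A ∩ B = {3, 4, 5, 9, 14}
Then, (A ∩ B) ∩ C = {3, 4, 5, 9, 14}

{3, 4, 5, 9, 14}


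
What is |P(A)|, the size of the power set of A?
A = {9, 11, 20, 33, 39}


Set A = {9, 11, 20, 33, 39}
|A| = 5
The power set P(A) contains all subsets of A.
|P(A)| = 2^|A| = 2^5 = 32

32


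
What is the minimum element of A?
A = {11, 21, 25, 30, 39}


Set A = {11, 21, 25, 30, 39}
Elements in ascending order: 11, 21, 25, 30, 39
The smallest element is 11.

11


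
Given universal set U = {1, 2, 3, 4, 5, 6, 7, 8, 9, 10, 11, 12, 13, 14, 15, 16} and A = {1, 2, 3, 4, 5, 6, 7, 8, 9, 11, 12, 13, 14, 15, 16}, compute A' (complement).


Universal set U = {1, 2, 3, 4, 5, 6, 7, 8, 9, 10, 11, 12, 13, 14, 15, 16}
Set A = {1, 2, 3, 4, 5, 6, 7, 8, 9, 11, 12, 13, 14, 15, 16}
A' = U \ A = elements in U but not in A
Checking each element of U:
1 (in A, exclude), 2 (in A, exclude), 3 (in A, exclude), 4 (in A, exclude), 5 (in A, exclude), 6 (in A, exclude), 7 (in A, exclude), 8 (in A, exclude), 9 (in A, exclude), 10 (not in A, include), 11 (in A, exclude), 12 (in A, exclude), 13 (in A, exclude), 14 (in A, exclude), 15 (in A, exclude), 16 (in A, exclude)
A' = {10}

{10}


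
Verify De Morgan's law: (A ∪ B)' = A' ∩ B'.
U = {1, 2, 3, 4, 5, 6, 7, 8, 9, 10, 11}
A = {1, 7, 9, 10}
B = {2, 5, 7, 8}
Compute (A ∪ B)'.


U = {1, 2, 3, 4, 5, 6, 7, 8, 9, 10, 11}
A = {1, 7, 9, 10}, B = {2, 5, 7, 8}
A ∪ B = {1, 2, 5, 7, 8, 9, 10}
(A ∪ B)' = U \ (A ∪ B) = {3, 4, 6, 11}
Verification via A' ∩ B': A' = {2, 3, 4, 5, 6, 8, 11}, B' = {1, 3, 4, 6, 9, 10, 11}
A' ∩ B' = {3, 4, 6, 11} ✓

{3, 4, 6, 11}


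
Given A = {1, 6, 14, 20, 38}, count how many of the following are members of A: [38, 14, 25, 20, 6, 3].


Set A = {1, 6, 14, 20, 38}
Candidates: [38, 14, 25, 20, 6, 3]
Check each candidate:
38 ∈ A, 14 ∈ A, 25 ∉ A, 20 ∈ A, 6 ∈ A, 3 ∉ A
Count of candidates in A: 4

4


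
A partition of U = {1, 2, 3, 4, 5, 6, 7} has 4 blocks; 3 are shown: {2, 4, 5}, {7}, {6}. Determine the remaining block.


U = {1, 2, 3, 4, 5, 6, 7}
Shown blocks: {2, 4, 5}, {7}, {6}
A partition's blocks are pairwise disjoint and cover U, so the missing block = U \ (union of shown blocks).
Union of shown blocks: {2, 4, 5, 6, 7}
Missing block = U \ (union) = {1, 3}

{1, 3}


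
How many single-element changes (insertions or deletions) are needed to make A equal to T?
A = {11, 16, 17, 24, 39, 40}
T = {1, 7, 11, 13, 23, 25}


Set A = {11, 16, 17, 24, 39, 40}
Set T = {1, 7, 11, 13, 23, 25}
Elements to remove from A (in A, not in T): {16, 17, 24, 39, 40} → 5 removals
Elements to add to A (in T, not in A): {1, 7, 13, 23, 25} → 5 additions
Total edits = 5 + 5 = 10

10


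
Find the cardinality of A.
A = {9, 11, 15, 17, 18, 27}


Set A = {9, 11, 15, 17, 18, 27}
Listing elements: 9, 11, 15, 17, 18, 27
Counting: 6 elements
|A| = 6

6


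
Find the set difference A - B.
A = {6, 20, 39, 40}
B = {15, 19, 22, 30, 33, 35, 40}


Set A = {6, 20, 39, 40}
Set B = {15, 19, 22, 30, 33, 35, 40}
A \ B includes elements in A that are not in B.
Check each element of A:
6 (not in B, keep), 20 (not in B, keep), 39 (not in B, keep), 40 (in B, remove)
A \ B = {6, 20, 39}

{6, 20, 39}


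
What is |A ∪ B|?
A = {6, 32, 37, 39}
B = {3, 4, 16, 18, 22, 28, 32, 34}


Set A = {6, 32, 37, 39}, |A| = 4
Set B = {3, 4, 16, 18, 22, 28, 32, 34}, |B| = 8
A ∩ B = {32}, |A ∩ B| = 1
|A ∪ B| = |A| + |B| - |A ∩ B| = 4 + 8 - 1 = 11

11


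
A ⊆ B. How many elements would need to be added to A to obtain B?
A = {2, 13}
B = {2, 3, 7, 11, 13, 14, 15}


Set A = {2, 13}, |A| = 2
Set B = {2, 3, 7, 11, 13, 14, 15}, |B| = 7
Since A ⊆ B: B \ A = {3, 7, 11, 14, 15}
|B| - |A| = 7 - 2 = 5

5


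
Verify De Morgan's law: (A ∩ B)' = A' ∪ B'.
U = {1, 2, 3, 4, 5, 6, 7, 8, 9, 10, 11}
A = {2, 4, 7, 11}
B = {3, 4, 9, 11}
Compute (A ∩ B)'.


U = {1, 2, 3, 4, 5, 6, 7, 8, 9, 10, 11}
A = {2, 4, 7, 11}, B = {3, 4, 9, 11}
A ∩ B = {4, 11}
(A ∩ B)' = U \ (A ∩ B) = {1, 2, 3, 5, 6, 7, 8, 9, 10}
Verification via A' ∪ B': A' = {1, 3, 5, 6, 8, 9, 10}, B' = {1, 2, 5, 6, 7, 8, 10}
A' ∪ B' = {1, 2, 3, 5, 6, 7, 8, 9, 10} ✓

{1, 2, 3, 5, 6, 7, 8, 9, 10}


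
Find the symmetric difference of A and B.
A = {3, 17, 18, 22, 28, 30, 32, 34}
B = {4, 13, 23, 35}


Set A = {3, 17, 18, 22, 28, 30, 32, 34}
Set B = {4, 13, 23, 35}
A △ B = (A \ B) ∪ (B \ A)
Elements in A but not B: {3, 17, 18, 22, 28, 30, 32, 34}
Elements in B but not A: {4, 13, 23, 35}
A △ B = {3, 4, 13, 17, 18, 22, 23, 28, 30, 32, 34, 35}

{3, 4, 13, 17, 18, 22, 23, 28, 30, 32, 34, 35}


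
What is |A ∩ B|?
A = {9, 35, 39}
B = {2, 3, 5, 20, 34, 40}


Set A = {9, 35, 39}
Set B = {2, 3, 5, 20, 34, 40}
A ∩ B = {}
|A ∩ B| = 0

0


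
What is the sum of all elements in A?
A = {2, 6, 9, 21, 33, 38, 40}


Set A = {2, 6, 9, 21, 33, 38, 40}
Sum = 2 + 6 + 9 + 21 + 33 + 38 + 40 = 149

149


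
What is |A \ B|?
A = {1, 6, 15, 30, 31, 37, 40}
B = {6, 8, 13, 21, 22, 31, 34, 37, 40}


Set A = {1, 6, 15, 30, 31, 37, 40}
Set B = {6, 8, 13, 21, 22, 31, 34, 37, 40}
A \ B = {1, 15, 30}
|A \ B| = 3

3


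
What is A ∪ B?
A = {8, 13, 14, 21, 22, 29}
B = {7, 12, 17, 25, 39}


Set A = {8, 13, 14, 21, 22, 29}
Set B = {7, 12, 17, 25, 39}
A ∪ B includes all elements in either set.
Elements from A: {8, 13, 14, 21, 22, 29}
Elements from B not already included: {7, 12, 17, 25, 39}
A ∪ B = {7, 8, 12, 13, 14, 17, 21, 22, 25, 29, 39}

{7, 8, 12, 13, 14, 17, 21, 22, 25, 29, 39}


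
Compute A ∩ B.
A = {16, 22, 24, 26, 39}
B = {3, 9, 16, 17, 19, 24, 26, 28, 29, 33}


Set A = {16, 22, 24, 26, 39}
Set B = {3, 9, 16, 17, 19, 24, 26, 28, 29, 33}
A ∩ B includes only elements in both sets.
Check each element of A against B:
16 ✓, 22 ✗, 24 ✓, 26 ✓, 39 ✗
A ∩ B = {16, 24, 26}

{16, 24, 26}


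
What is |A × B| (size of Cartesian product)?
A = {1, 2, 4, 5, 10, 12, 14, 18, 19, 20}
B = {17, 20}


Set A = {1, 2, 4, 5, 10, 12, 14, 18, 19, 20} has 10 elements.
Set B = {17, 20} has 2 elements.
|A × B| = |A| × |B| = 10 × 2 = 20

20


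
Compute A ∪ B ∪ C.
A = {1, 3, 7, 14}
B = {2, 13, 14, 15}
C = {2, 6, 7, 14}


Set A = {1, 3, 7, 14}
Set B = {2, 13, 14, 15}
Set C = {2, 6, 7, 14}
First, A ∪ B = {1, 2, 3, 7, 13, 14, 15}
Then, (A ∪ B) ∪ C = {1, 2, 3, 6, 7, 13, 14, 15}

{1, 2, 3, 6, 7, 13, 14, 15}


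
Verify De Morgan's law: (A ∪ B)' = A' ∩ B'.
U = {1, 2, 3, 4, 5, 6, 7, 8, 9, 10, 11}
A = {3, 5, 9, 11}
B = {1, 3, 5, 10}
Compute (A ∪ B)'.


U = {1, 2, 3, 4, 5, 6, 7, 8, 9, 10, 11}
A = {3, 5, 9, 11}, B = {1, 3, 5, 10}
A ∪ B = {1, 3, 5, 9, 10, 11}
(A ∪ B)' = U \ (A ∪ B) = {2, 4, 6, 7, 8}
Verification via A' ∩ B': A' = {1, 2, 4, 6, 7, 8, 10}, B' = {2, 4, 6, 7, 8, 9, 11}
A' ∩ B' = {2, 4, 6, 7, 8} ✓

{2, 4, 6, 7, 8}


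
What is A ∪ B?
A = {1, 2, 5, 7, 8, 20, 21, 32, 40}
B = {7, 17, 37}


Set A = {1, 2, 5, 7, 8, 20, 21, 32, 40}
Set B = {7, 17, 37}
A ∪ B includes all elements in either set.
Elements from A: {1, 2, 5, 7, 8, 20, 21, 32, 40}
Elements from B not already included: {17, 37}
A ∪ B = {1, 2, 5, 7, 8, 17, 20, 21, 32, 37, 40}

{1, 2, 5, 7, 8, 17, 20, 21, 32, 37, 40}


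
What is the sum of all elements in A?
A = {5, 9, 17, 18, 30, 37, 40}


Set A = {5, 9, 17, 18, 30, 37, 40}
Sum = 5 + 9 + 17 + 18 + 30 + 37 + 40 = 156

156


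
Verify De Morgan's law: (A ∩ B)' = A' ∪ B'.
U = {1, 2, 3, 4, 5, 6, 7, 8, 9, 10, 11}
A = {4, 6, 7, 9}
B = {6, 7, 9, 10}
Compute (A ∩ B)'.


U = {1, 2, 3, 4, 5, 6, 7, 8, 9, 10, 11}
A = {4, 6, 7, 9}, B = {6, 7, 9, 10}
A ∩ B = {6, 7, 9}
(A ∩ B)' = U \ (A ∩ B) = {1, 2, 3, 4, 5, 8, 10, 11}
Verification via A' ∪ B': A' = {1, 2, 3, 5, 8, 10, 11}, B' = {1, 2, 3, 4, 5, 8, 11}
A' ∪ B' = {1, 2, 3, 4, 5, 8, 10, 11} ✓

{1, 2, 3, 4, 5, 8, 10, 11}


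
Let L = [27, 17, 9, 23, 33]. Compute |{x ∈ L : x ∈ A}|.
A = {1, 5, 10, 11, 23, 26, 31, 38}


Set A = {1, 5, 10, 11, 23, 26, 31, 38}
Candidates: [27, 17, 9, 23, 33]
Check each candidate:
27 ∉ A, 17 ∉ A, 9 ∉ A, 23 ∈ A, 33 ∉ A
Count of candidates in A: 1

1


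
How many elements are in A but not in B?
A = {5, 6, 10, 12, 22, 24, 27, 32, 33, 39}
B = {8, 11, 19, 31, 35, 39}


Set A = {5, 6, 10, 12, 22, 24, 27, 32, 33, 39}
Set B = {8, 11, 19, 31, 35, 39}
A \ B = {5, 6, 10, 12, 22, 24, 27, 32, 33}
|A \ B| = 9

9


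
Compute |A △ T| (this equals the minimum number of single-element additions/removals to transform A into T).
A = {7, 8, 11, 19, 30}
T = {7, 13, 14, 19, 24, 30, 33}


Set A = {7, 8, 11, 19, 30}
Set T = {7, 13, 14, 19, 24, 30, 33}
Elements to remove from A (in A, not in T): {8, 11} → 2 removals
Elements to add to A (in T, not in A): {13, 14, 24, 33} → 4 additions
Total edits = 2 + 4 = 6

6


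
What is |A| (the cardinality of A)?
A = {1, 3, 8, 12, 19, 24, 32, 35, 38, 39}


Set A = {1, 3, 8, 12, 19, 24, 32, 35, 38, 39}
Listing elements: 1, 3, 8, 12, 19, 24, 32, 35, 38, 39
Counting: 10 elements
|A| = 10

10


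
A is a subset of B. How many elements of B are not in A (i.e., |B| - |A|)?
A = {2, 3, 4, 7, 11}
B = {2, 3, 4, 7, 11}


Set A = {2, 3, 4, 7, 11}, |A| = 5
Set B = {2, 3, 4, 7, 11}, |B| = 5
Since A ⊆ B: B \ A = {}
|B| - |A| = 5 - 5 = 0

0


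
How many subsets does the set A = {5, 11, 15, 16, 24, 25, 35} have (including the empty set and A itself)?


Set A = {5, 11, 15, 16, 24, 25, 35}
|A| = 7
The power set P(A) contains all subsets of A.
|P(A)| = 2^|A| = 2^7 = 128

128


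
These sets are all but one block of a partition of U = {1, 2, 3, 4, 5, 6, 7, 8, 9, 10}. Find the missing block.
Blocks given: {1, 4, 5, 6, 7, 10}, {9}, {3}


U = {1, 2, 3, 4, 5, 6, 7, 8, 9, 10}
Shown blocks: {1, 4, 5, 6, 7, 10}, {9}, {3}
A partition's blocks are pairwise disjoint and cover U, so the missing block = U \ (union of shown blocks).
Union of shown blocks: {1, 3, 4, 5, 6, 7, 9, 10}
Missing block = U \ (union) = {2, 8}

{2, 8}


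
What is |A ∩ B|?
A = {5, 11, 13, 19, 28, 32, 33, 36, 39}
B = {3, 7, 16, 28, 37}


Set A = {5, 11, 13, 19, 28, 32, 33, 36, 39}
Set B = {3, 7, 16, 28, 37}
A ∩ B = {28}
|A ∩ B| = 1

1


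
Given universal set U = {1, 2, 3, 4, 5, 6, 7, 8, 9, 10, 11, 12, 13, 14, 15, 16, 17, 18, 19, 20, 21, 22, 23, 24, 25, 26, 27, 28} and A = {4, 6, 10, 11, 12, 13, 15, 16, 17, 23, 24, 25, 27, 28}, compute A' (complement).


Universal set U = {1, 2, 3, 4, 5, 6, 7, 8, 9, 10, 11, 12, 13, 14, 15, 16, 17, 18, 19, 20, 21, 22, 23, 24, 25, 26, 27, 28}
Set A = {4, 6, 10, 11, 12, 13, 15, 16, 17, 23, 24, 25, 27, 28}
A' = U \ A = elements in U but not in A
Checking each element of U:
1 (not in A, include), 2 (not in A, include), 3 (not in A, include), 4 (in A, exclude), 5 (not in A, include), 6 (in A, exclude), 7 (not in A, include), 8 (not in A, include), 9 (not in A, include), 10 (in A, exclude), 11 (in A, exclude), 12 (in A, exclude), 13 (in A, exclude), 14 (not in A, include), 15 (in A, exclude), 16 (in A, exclude), 17 (in A, exclude), 18 (not in A, include), 19 (not in A, include), 20 (not in A, include), 21 (not in A, include), 22 (not in A, include), 23 (in A, exclude), 24 (in A, exclude), 25 (in A, exclude), 26 (not in A, include), 27 (in A, exclude), 28 (in A, exclude)
A' = {1, 2, 3, 5, 7, 8, 9, 14, 18, 19, 20, 21, 22, 26}

{1, 2, 3, 5, 7, 8, 9, 14, 18, 19, 20, 21, 22, 26}


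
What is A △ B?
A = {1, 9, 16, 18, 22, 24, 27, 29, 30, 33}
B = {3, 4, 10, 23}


Set A = {1, 9, 16, 18, 22, 24, 27, 29, 30, 33}
Set B = {3, 4, 10, 23}
A △ B = (A \ B) ∪ (B \ A)
Elements in A but not B: {1, 9, 16, 18, 22, 24, 27, 29, 30, 33}
Elements in B but not A: {3, 4, 10, 23}
A △ B = {1, 3, 4, 9, 10, 16, 18, 22, 23, 24, 27, 29, 30, 33}

{1, 3, 4, 9, 10, 16, 18, 22, 23, 24, 27, 29, 30, 33}


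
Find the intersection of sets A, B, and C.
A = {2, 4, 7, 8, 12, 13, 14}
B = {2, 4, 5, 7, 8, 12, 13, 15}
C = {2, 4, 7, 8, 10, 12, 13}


Set A = {2, 4, 7, 8, 12, 13, 14}
Set B = {2, 4, 5, 7, 8, 12, 13, 15}
Set C = {2, 4, 7, 8, 10, 12, 13}
First, A ∩ B = {2, 4, 7, 8, 12, 13}
Then, (A ∩ B) ∩ C = {2, 4, 7, 8, 12, 13}

{2, 4, 7, 8, 12, 13}


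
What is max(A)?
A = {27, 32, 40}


Set A = {27, 32, 40}
Elements in ascending order: 27, 32, 40
The largest element is 40.

40


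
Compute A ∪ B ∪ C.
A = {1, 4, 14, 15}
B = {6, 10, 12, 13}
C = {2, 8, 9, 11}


Set A = {1, 4, 14, 15}
Set B = {6, 10, 12, 13}
Set C = {2, 8, 9, 11}
First, A ∪ B = {1, 4, 6, 10, 12, 13, 14, 15}
Then, (A ∪ B) ∪ C = {1, 2, 4, 6, 8, 9, 10, 11, 12, 13, 14, 15}

{1, 2, 4, 6, 8, 9, 10, 11, 12, 13, 14, 15}


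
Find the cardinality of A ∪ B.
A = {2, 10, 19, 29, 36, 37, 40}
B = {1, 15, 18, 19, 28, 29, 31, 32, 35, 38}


Set A = {2, 10, 19, 29, 36, 37, 40}, |A| = 7
Set B = {1, 15, 18, 19, 28, 29, 31, 32, 35, 38}, |B| = 10
A ∩ B = {19, 29}, |A ∩ B| = 2
|A ∪ B| = |A| + |B| - |A ∩ B| = 7 + 10 - 2 = 15

15


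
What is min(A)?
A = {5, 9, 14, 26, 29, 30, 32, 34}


Set A = {5, 9, 14, 26, 29, 30, 32, 34}
Elements in ascending order: 5, 9, 14, 26, 29, 30, 32, 34
The smallest element is 5.

5


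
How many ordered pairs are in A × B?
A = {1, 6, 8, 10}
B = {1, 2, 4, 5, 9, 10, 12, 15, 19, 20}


Set A = {1, 6, 8, 10} has 4 elements.
Set B = {1, 2, 4, 5, 9, 10, 12, 15, 19, 20} has 10 elements.
|A × B| = |A| × |B| = 4 × 10 = 40

40


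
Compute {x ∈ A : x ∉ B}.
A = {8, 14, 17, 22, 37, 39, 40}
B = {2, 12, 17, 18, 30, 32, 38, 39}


Set A = {8, 14, 17, 22, 37, 39, 40}
Set B = {2, 12, 17, 18, 30, 32, 38, 39}
Check each element of A against B:
8 ∉ B (include), 14 ∉ B (include), 17 ∈ B, 22 ∉ B (include), 37 ∉ B (include), 39 ∈ B, 40 ∉ B (include)
Elements of A not in B: {8, 14, 22, 37, 40}

{8, 14, 22, 37, 40}


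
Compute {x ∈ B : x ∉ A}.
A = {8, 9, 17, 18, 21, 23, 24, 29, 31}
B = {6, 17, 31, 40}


Set A = {8, 9, 17, 18, 21, 23, 24, 29, 31}
Set B = {6, 17, 31, 40}
Check each element of B against A:
6 ∉ A (include), 17 ∈ A, 31 ∈ A, 40 ∉ A (include)
Elements of B not in A: {6, 40}

{6, 40}


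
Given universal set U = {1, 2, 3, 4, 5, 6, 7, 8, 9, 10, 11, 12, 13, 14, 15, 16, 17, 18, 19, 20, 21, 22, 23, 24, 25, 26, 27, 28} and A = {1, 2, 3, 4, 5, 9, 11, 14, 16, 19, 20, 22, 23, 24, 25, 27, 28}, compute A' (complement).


Universal set U = {1, 2, 3, 4, 5, 6, 7, 8, 9, 10, 11, 12, 13, 14, 15, 16, 17, 18, 19, 20, 21, 22, 23, 24, 25, 26, 27, 28}
Set A = {1, 2, 3, 4, 5, 9, 11, 14, 16, 19, 20, 22, 23, 24, 25, 27, 28}
A' = U \ A = elements in U but not in A
Checking each element of U:
1 (in A, exclude), 2 (in A, exclude), 3 (in A, exclude), 4 (in A, exclude), 5 (in A, exclude), 6 (not in A, include), 7 (not in A, include), 8 (not in A, include), 9 (in A, exclude), 10 (not in A, include), 11 (in A, exclude), 12 (not in A, include), 13 (not in A, include), 14 (in A, exclude), 15 (not in A, include), 16 (in A, exclude), 17 (not in A, include), 18 (not in A, include), 19 (in A, exclude), 20 (in A, exclude), 21 (not in A, include), 22 (in A, exclude), 23 (in A, exclude), 24 (in A, exclude), 25 (in A, exclude), 26 (not in A, include), 27 (in A, exclude), 28 (in A, exclude)
A' = {6, 7, 8, 10, 12, 13, 15, 17, 18, 21, 26}

{6, 7, 8, 10, 12, 13, 15, 17, 18, 21, 26}
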